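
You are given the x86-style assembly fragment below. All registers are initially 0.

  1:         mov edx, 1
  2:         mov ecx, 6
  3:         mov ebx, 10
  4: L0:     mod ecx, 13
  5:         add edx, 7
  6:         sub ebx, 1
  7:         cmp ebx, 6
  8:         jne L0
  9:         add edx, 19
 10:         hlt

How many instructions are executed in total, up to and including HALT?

25

after mov edx, 1: edx=1
after mov ecx, 6: ecx=6
after mov ebx, 10: ebx=10
after mod ecx, 13: ecx=6%13=6
after add edx, 7: edx=1+7=8
after sub ebx, 1: ebx=10-1=9
cmp ebx, 6  (cmp 9,6)
jne L0: taken
after mod ecx, 13: ecx=6%13=6
after add edx, 7: edx=8+7=15
after sub ebx, 1: ebx=9-1=8
cmp ebx, 6  (cmp 8,6)
jne L0: taken
after mod ecx, 13: ecx=6%13=6
after add edx, 7: edx=15+7=22
after sub ebx, 1: ebx=8-1=7
cmp ebx, 6  (cmp 7,6)
jne L0: taken
after mod ecx, 13: ecx=6%13=6
after add edx, 7: edx=22+7=29
after sub ebx, 1: ebx=7-1=6
cmp ebx, 6  (cmp 6,6)
jne L0: not taken
after add edx, 19: edx=29+19=48
halt.
Total executed instructions: 25.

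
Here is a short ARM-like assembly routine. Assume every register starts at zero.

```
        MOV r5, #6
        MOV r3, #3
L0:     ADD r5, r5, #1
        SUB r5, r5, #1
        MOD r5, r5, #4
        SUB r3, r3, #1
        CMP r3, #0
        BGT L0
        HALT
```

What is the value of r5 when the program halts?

2

MOV r5, #6 → r5=6
MOV r3, #3 → r3=3
ADD r5, r5, #1 → r5=6+1=7
SUB r5, r5, #1 → r5=7-1=6
MOD r5, r5, #4 → r5=6%4=2
SUB r3, r3, #1 → r3=3-1=2
CMP r3, #0  (cmp 2,0)
BGT L0: taken
ADD r5, r5, #1 → r5=2+1=3
SUB r5, r5, #1 → r5=3-1=2
MOD r5, r5, #4 → r5=2%4=2
SUB r3, r3, #1 → r3=2-1=1
CMP r3, #0  (cmp 1,0)
BGT L0: taken
ADD r5, r5, #1 → r5=2+1=3
SUB r5, r5, #1 → r5=3-1=2
MOD r5, r5, #4 → r5=2%4=2
SUB r3, r3, #1 → r3=1-1=0
CMP r3, #0  (cmp 0,0)
BGT L0: not taken
halt.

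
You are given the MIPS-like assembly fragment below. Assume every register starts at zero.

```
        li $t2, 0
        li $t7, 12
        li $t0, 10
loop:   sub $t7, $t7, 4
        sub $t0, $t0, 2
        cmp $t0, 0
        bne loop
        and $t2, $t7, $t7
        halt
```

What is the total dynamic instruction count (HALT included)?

after li $t2, 0: $t2=0
after li $t7, 12: $t7=12
after li $t0, 10: $t0=10
after sub $t7, $t7, 4: $t7=12-4=8
after sub $t0, $t0, 2: $t0=10-2=8
cmp $t0, 0  (cmp 8,0)
bne loop: taken
after sub $t7, $t7, 4: $t7=8-4=4
after sub $t0, $t0, 2: $t0=8-2=6
cmp $t0, 0  (cmp 6,0)
bne loop: taken
after sub $t7, $t7, 4: $t7=4-4=0
after sub $t0, $t0, 2: $t0=6-2=4
cmp $t0, 0  (cmp 4,0)
bne loop: taken
after sub $t7, $t7, 4: $t7=0-4=-4
after sub $t0, $t0, 2: $t0=4-2=2
cmp $t0, 0  (cmp 2,0)
bne loop: taken
after sub $t7, $t7, 4: $t7=(-4)-4=-8
after sub $t0, $t0, 2: $t0=2-2=0
cmp $t0, 0  (cmp 0,0)
bne loop: not taken
after and $t2, $t7, $t7: $t2=(-8)&(-8)=-8
halt.
Total executed instructions: 25.

25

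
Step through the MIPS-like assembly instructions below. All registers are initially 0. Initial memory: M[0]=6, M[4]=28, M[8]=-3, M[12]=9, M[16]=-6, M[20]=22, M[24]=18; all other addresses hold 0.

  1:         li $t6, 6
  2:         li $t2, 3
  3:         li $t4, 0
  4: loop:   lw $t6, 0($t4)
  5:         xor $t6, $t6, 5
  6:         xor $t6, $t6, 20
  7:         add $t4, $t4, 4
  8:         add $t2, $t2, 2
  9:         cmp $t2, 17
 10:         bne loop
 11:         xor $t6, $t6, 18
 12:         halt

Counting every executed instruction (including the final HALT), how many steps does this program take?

$t6=6
$t2=3
$t4=0
$t6=M[0]=6
$t6=6^5=3
$t6=3^20=23
$t4=0+4=4
$t2=3+2=5
cmp $t2, 17  (cmp 5,17)
bne loop: taken
$t6=M[4]=28
$t6=28^5=25
$t6=25^20=13
$t4=4+4=8
$t2=5+2=7
cmp $t2, 17  (cmp 7,17)
bne loop: taken
$t6=M[8]=-3
$t6=(-3)^5=-8
$t6=(-8)^20=-20
$t4=8+4=12
$t2=7+2=9
cmp $t2, 17  (cmp 9,17)
bne loop: taken
$t6=M[12]=9
$t6=9^5=12
$t6=12^20=24
$t4=12+4=16
$t2=9+2=11
cmp $t2, 17  (cmp 11,17)
bne loop: taken
$t6=M[16]=-6
$t6=(-6)^5=-1
$t6=(-1)^20=-21
$t4=16+4=20
$t2=11+2=13
cmp $t2, 17  (cmp 13,17)
bne loop: taken
$t6=M[20]=22
$t6=22^5=19
$t6=19^20=7
$t4=20+4=24
$t2=13+2=15
cmp $t2, 17  (cmp 15,17)
bne loop: taken
$t6=M[24]=18
$t6=18^5=23
$t6=23^20=3
$t4=24+4=28
$t2=15+2=17
cmp $t2, 17  (cmp 17,17)
bne loop: not taken
$t6=3^18=17
halt.
Total executed instructions: 54.

54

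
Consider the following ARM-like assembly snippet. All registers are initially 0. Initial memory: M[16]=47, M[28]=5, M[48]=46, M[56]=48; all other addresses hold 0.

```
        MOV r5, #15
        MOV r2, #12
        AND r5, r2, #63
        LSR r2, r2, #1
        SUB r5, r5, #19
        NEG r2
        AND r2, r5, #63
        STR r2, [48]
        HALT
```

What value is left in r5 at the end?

after MOV r5, #15: r5=15
after MOV r2, #12: r2=12
after AND r5, r2, #63: r5=12&63=12
after LSR r2, r2, #1: r2=12>>1=6
after SUB r5, r5, #19: r5=12-19=-7
after NEG r2: r2=-(6)=-6
after AND r2, r5, #63: r2=(-7)&63=57
STR r2, [48] → M[48]=57
halt.

-7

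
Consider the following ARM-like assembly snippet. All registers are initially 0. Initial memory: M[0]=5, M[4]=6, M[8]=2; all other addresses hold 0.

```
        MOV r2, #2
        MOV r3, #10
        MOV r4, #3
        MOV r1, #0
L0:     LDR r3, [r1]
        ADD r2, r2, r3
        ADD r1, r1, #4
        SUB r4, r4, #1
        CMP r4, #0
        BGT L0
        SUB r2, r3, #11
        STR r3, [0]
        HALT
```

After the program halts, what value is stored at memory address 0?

MOV r2, #2 → r2=2
MOV r3, #10 → r3=10
MOV r4, #3 → r4=3
MOV r1, #0 → r1=0
LDR r3, [r1] → r3=M[0]=5
ADD r2, r2, r3 → r2=2+5=7
ADD r1, r1, #4 → r1=0+4=4
SUB r4, r4, #1 → r4=3-1=2
CMP r4, #0  (cmp 2,0)
BGT L0: taken
LDR r3, [r1] → r3=M[4]=6
ADD r2, r2, r3 → r2=7+6=13
ADD r1, r1, #4 → r1=4+4=8
SUB r4, r4, #1 → r4=2-1=1
CMP r4, #0  (cmp 1,0)
BGT L0: taken
LDR r3, [r1] → r3=M[8]=2
ADD r2, r2, r3 → r2=13+2=15
ADD r1, r1, #4 → r1=8+4=12
SUB r4, r4, #1 → r4=1-1=0
CMP r4, #0  (cmp 0,0)
BGT L0: not taken
SUB r2, r3, #11 → r2=2-11=-9
STR r3, [0] → M[0]=2
halt.

2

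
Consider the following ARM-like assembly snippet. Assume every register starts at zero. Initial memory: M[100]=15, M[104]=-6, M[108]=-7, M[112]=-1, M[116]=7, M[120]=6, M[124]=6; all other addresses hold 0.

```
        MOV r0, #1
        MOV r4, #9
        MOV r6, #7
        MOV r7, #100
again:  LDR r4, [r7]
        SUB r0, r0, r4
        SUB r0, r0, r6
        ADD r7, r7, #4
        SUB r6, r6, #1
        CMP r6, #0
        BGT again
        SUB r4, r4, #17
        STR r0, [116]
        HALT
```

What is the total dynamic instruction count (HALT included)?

56

MOV r0, #1 → r0=1
MOV r4, #9 → r4=9
MOV r6, #7 → r6=7
MOV r7, #100 → r7=100
LDR r4, [r7] → r4=M[100]=15
SUB r0, r0, r4 → r0=1-15=-14
SUB r0, r0, r6 → r0=(-14)-7=-21
ADD r7, r7, #4 → r7=100+4=104
SUB r6, r6, #1 → r6=7-1=6
CMP r6, #0  (cmp 6,0)
BGT again: taken
LDR r4, [r7] → r4=M[104]=-6
SUB r0, r0, r4 → r0=(-21)-(-6)=-15
SUB r0, r0, r6 → r0=(-15)-6=-21
ADD r7, r7, #4 → r7=104+4=108
SUB r6, r6, #1 → r6=6-1=5
CMP r6, #0  (cmp 5,0)
BGT again: taken
LDR r4, [r7] → r4=M[108]=-7
SUB r0, r0, r4 → r0=(-21)-(-7)=-14
SUB r0, r0, r6 → r0=(-14)-5=-19
ADD r7, r7, #4 → r7=108+4=112
SUB r6, r6, #1 → r6=5-1=4
CMP r6, #0  (cmp 4,0)
BGT again: taken
LDR r4, [r7] → r4=M[112]=-1
SUB r0, r0, r4 → r0=(-19)-(-1)=-18
SUB r0, r0, r6 → r0=(-18)-4=-22
ADD r7, r7, #4 → r7=112+4=116
SUB r6, r6, #1 → r6=4-1=3
CMP r6, #0  (cmp 3,0)
BGT again: taken
LDR r4, [r7] → r4=M[116]=7
SUB r0, r0, r4 → r0=(-22)-7=-29
SUB r0, r0, r6 → r0=(-29)-3=-32
ADD r7, r7, #4 → r7=116+4=120
SUB r6, r6, #1 → r6=3-1=2
CMP r6, #0  (cmp 2,0)
BGT again: taken
LDR r4, [r7] → r4=M[120]=6
SUB r0, r0, r4 → r0=(-32)-6=-38
SUB r0, r0, r6 → r0=(-38)-2=-40
ADD r7, r7, #4 → r7=120+4=124
SUB r6, r6, #1 → r6=2-1=1
CMP r6, #0  (cmp 1,0)
BGT again: taken
LDR r4, [r7] → r4=M[124]=6
SUB r0, r0, r4 → r0=(-40)-6=-46
SUB r0, r0, r6 → r0=(-46)-1=-47
ADD r7, r7, #4 → r7=124+4=128
SUB r6, r6, #1 → r6=1-1=0
CMP r6, #0  (cmp 0,0)
BGT again: not taken
SUB r4, r4, #17 → r4=6-17=-11
STR r0, [116] → M[116]=-47
halt.
Total executed instructions: 56.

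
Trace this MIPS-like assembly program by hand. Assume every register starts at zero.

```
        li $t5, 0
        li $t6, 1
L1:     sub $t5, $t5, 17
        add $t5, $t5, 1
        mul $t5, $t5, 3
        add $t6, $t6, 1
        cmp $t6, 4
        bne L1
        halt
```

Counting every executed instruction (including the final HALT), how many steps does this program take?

21

$t5=0
$t6=1
$t5=0-17=-17
$t5=(-17)+1=-16
$t5=(-16)*3=-48
$t6=1+1=2
cmp $t6, 4  (cmp 2,4)
bne L1: taken
$t5=(-48)-17=-65
$t5=(-65)+1=-64
$t5=(-64)*3=-192
$t6=2+1=3
cmp $t6, 4  (cmp 3,4)
bne L1: taken
$t5=(-192)-17=-209
$t5=(-209)+1=-208
$t5=(-208)*3=-624
$t6=3+1=4
cmp $t6, 4  (cmp 4,4)
bne L1: not taken
halt.
Total executed instructions: 21.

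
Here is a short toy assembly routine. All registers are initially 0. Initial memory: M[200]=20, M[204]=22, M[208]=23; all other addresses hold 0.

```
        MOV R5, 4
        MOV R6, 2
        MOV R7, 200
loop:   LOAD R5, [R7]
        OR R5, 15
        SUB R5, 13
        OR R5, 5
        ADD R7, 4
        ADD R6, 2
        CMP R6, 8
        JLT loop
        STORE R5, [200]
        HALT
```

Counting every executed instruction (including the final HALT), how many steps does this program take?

29

R5=4
R6=2
R7=200
R5=M[200]=20
R5=20|15=31
R5=31-13=18
R5=18|5=23
R7=200+4=204
R6=2+2=4
CMP R6, 8  (cmp 4,8)
JLT loop: taken
R5=M[204]=22
R5=22|15=31
R5=31-13=18
R5=18|5=23
R7=204+4=208
R6=4+2=6
CMP R6, 8  (cmp 6,8)
JLT loop: taken
R5=M[208]=23
R5=23|15=31
R5=31-13=18
R5=18|5=23
R7=208+4=212
R6=6+2=8
CMP R6, 8  (cmp 8,8)
JLT loop: not taken
STORE R5, [200] → M[200]=23
halt.
Total executed instructions: 29.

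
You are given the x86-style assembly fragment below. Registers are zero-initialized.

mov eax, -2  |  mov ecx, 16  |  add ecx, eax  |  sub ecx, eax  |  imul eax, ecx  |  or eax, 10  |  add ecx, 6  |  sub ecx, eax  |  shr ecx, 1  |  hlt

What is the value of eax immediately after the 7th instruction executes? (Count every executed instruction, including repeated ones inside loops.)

mov eax, -2 → eax=-2
mov ecx, 16 → ecx=16
add ecx, eax → ecx=16+(-2)=14
sub ecx, eax → ecx=14-(-2)=16
imul eax, ecx → eax=(-2)*16=-32
or eax, 10 → eax=(-32)|10=-22
add ecx, 6 → ecx=16+6=22
After step 7: eax = -22.

-22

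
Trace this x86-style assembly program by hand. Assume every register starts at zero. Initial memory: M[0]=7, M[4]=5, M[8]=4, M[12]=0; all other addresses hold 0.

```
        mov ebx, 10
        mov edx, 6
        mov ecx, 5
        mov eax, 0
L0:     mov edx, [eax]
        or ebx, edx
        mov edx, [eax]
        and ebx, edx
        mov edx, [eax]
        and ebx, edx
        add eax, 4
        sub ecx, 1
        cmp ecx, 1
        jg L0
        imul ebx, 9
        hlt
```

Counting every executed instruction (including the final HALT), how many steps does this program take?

46

mov ebx, 10 → ebx=10
mov edx, 6 → edx=6
mov ecx, 5 → ecx=5
mov eax, 0 → eax=0
mov edx, [eax] → edx=M[0]=7
or ebx, edx → ebx=10|7=15
mov edx, [eax] → edx=M[0]=7
and ebx, edx → ebx=15&7=7
mov edx, [eax] → edx=M[0]=7
and ebx, edx → ebx=7&7=7
add eax, 4 → eax=0+4=4
sub ecx, 1 → ecx=5-1=4
cmp ecx, 1  (cmp 4,1)
jg L0: taken
mov edx, [eax] → edx=M[4]=5
or ebx, edx → ebx=7|5=7
mov edx, [eax] → edx=M[4]=5
and ebx, edx → ebx=7&5=5
mov edx, [eax] → edx=M[4]=5
and ebx, edx → ebx=5&5=5
add eax, 4 → eax=4+4=8
sub ecx, 1 → ecx=4-1=3
cmp ecx, 1  (cmp 3,1)
jg L0: taken
mov edx, [eax] → edx=M[8]=4
or ebx, edx → ebx=5|4=5
mov edx, [eax] → edx=M[8]=4
and ebx, edx → ebx=5&4=4
mov edx, [eax] → edx=M[8]=4
and ebx, edx → ebx=4&4=4
add eax, 4 → eax=8+4=12
sub ecx, 1 → ecx=3-1=2
cmp ecx, 1  (cmp 2,1)
jg L0: taken
mov edx, [eax] → edx=M[12]=0
or ebx, edx → ebx=4|0=4
mov edx, [eax] → edx=M[12]=0
and ebx, edx → ebx=4&0=0
mov edx, [eax] → edx=M[12]=0
and ebx, edx → ebx=0&0=0
add eax, 4 → eax=12+4=16
sub ecx, 1 → ecx=2-1=1
cmp ecx, 1  (cmp 1,1)
jg L0: not taken
imul ebx, 9 → ebx=0*9=0
halt.
Total executed instructions: 46.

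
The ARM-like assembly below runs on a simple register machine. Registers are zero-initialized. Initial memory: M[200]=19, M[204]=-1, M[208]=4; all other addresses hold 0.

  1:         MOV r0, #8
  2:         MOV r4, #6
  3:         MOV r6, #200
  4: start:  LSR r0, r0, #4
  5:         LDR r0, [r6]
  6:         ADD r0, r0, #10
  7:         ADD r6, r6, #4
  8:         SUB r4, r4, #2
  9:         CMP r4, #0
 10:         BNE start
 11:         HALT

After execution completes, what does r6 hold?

212

after MOV r0, #8: r0=8
after MOV r4, #6: r4=6
after MOV r6, #200: r6=200
after LSR r0, r0, #4: r0=8>>4=0
after LDR r0, [r6]: r0=M[200]=19
after ADD r0, r0, #10: r0=19+10=29
after ADD r6, r6, #4: r6=200+4=204
after SUB r4, r4, #2: r4=6-2=4
CMP r4, #0  (cmp 4,0)
BNE start: taken
after LSR r0, r0, #4: r0=29>>4=1
after LDR r0, [r6]: r0=M[204]=-1
after ADD r0, r0, #10: r0=(-1)+10=9
after ADD r6, r6, #4: r6=204+4=208
after SUB r4, r4, #2: r4=4-2=2
CMP r4, #0  (cmp 2,0)
BNE start: taken
after LSR r0, r0, #4: r0=9>>4=0
after LDR r0, [r6]: r0=M[208]=4
after ADD r0, r0, #10: r0=4+10=14
after ADD r6, r6, #4: r6=208+4=212
after SUB r4, r4, #2: r4=2-2=0
CMP r4, #0  (cmp 0,0)
BNE start: not taken
halt.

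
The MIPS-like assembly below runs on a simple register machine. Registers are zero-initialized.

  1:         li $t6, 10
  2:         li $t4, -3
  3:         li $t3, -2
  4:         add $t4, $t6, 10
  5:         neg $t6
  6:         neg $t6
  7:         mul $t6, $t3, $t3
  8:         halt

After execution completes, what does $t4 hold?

li $t6, 10 → $t6=10
li $t4, -3 → $t4=-3
li $t3, -2 → $t3=-2
add $t4, $t6, 10 → $t4=10+10=20
neg $t6 → $t6=-(10)=-10
neg $t6 → $t6=-(-10)=10
mul $t6, $t3, $t3 → $t6=(-2)*(-2)=4
halt.

20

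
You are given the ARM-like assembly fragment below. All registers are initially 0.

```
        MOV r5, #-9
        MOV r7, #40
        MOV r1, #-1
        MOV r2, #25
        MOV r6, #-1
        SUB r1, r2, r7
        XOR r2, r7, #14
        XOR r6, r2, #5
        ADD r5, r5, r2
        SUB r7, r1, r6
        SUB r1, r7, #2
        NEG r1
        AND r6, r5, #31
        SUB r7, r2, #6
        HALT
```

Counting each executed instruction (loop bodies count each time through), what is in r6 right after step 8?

35

r5=-9
r7=40
r1=-1
r2=25
r6=-1
r1=25-40=-15
r2=40^14=38
r6=38^5=35
After step 8: r6 = 35.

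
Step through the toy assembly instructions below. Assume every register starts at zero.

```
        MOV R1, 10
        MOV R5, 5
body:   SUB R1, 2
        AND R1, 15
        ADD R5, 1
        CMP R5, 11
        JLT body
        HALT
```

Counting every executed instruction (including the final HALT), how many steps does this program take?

after MOV R1, 10: R1=10
after MOV R5, 5: R5=5
after SUB R1, 2: R1=10-2=8
after AND R1, 15: R1=8&15=8
after ADD R5, 1: R5=5+1=6
CMP R5, 11  (cmp 6,11)
JLT body: taken
after SUB R1, 2: R1=8-2=6
after AND R1, 15: R1=6&15=6
after ADD R5, 1: R5=6+1=7
CMP R5, 11  (cmp 7,11)
JLT body: taken
after SUB R1, 2: R1=6-2=4
after AND R1, 15: R1=4&15=4
after ADD R5, 1: R5=7+1=8
CMP R5, 11  (cmp 8,11)
JLT body: taken
after SUB R1, 2: R1=4-2=2
after AND R1, 15: R1=2&15=2
after ADD R5, 1: R5=8+1=9
CMP R5, 11  (cmp 9,11)
JLT body: taken
after SUB R1, 2: R1=2-2=0
after AND R1, 15: R1=0&15=0
after ADD R5, 1: R5=9+1=10
CMP R5, 11  (cmp 10,11)
JLT body: taken
after SUB R1, 2: R1=0-2=-2
after AND R1, 15: R1=(-2)&15=14
after ADD R5, 1: R5=10+1=11
CMP R5, 11  (cmp 11,11)
JLT body: not taken
halt.
Total executed instructions: 33.

33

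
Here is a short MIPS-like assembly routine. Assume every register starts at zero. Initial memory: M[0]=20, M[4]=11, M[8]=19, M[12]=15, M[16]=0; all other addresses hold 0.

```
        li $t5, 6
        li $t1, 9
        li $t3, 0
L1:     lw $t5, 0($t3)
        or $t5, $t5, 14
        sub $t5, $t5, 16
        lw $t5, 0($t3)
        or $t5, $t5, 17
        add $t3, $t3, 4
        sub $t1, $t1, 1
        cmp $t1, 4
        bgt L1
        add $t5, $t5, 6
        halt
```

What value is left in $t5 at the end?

23

li $t5, 6 → $t5=6
li $t1, 9 → $t1=9
li $t3, 0 → $t3=0
lw $t5, 0($t3) → $t5=M[0]=20
or $t5, $t5, 14 → $t5=20|14=30
sub $t5, $t5, 16 → $t5=30-16=14
lw $t5, 0($t3) → $t5=M[0]=20
or $t5, $t5, 17 → $t5=20|17=21
add $t3, $t3, 4 → $t3=0+4=4
sub $t1, $t1, 1 → $t1=9-1=8
cmp $t1, 4  (cmp 8,4)
bgt L1: taken
lw $t5, 0($t3) → $t5=M[4]=11
or $t5, $t5, 14 → $t5=11|14=15
sub $t5, $t5, 16 → $t5=15-16=-1
lw $t5, 0($t3) → $t5=M[4]=11
or $t5, $t5, 17 → $t5=11|17=27
add $t3, $t3, 4 → $t3=4+4=8
sub $t1, $t1, 1 → $t1=8-1=7
cmp $t1, 4  (cmp 7,4)
bgt L1: taken
lw $t5, 0($t3) → $t5=M[8]=19
or $t5, $t5, 14 → $t5=19|14=31
sub $t5, $t5, 16 → $t5=31-16=15
lw $t5, 0($t3) → $t5=M[8]=19
or $t5, $t5, 17 → $t5=19|17=19
add $t3, $t3, 4 → $t3=8+4=12
sub $t1, $t1, 1 → $t1=7-1=6
cmp $t1, 4  (cmp 6,4)
bgt L1: taken
lw $t5, 0($t3) → $t5=M[12]=15
or $t5, $t5, 14 → $t5=15|14=15
sub $t5, $t5, 16 → $t5=15-16=-1
lw $t5, 0($t3) → $t5=M[12]=15
or $t5, $t5, 17 → $t5=15|17=31
add $t3, $t3, 4 → $t3=12+4=16
sub $t1, $t1, 1 → $t1=6-1=5
cmp $t1, 4  (cmp 5,4)
bgt L1: taken
lw $t5, 0($t3) → $t5=M[16]=0
or $t5, $t5, 14 → $t5=0|14=14
sub $t5, $t5, 16 → $t5=14-16=-2
lw $t5, 0($t3) → $t5=M[16]=0
or $t5, $t5, 17 → $t5=0|17=17
add $t3, $t3, 4 → $t3=16+4=20
sub $t1, $t1, 1 → $t1=5-1=4
cmp $t1, 4  (cmp 4,4)
bgt L1: not taken
add $t5, $t5, 6 → $t5=17+6=23
halt.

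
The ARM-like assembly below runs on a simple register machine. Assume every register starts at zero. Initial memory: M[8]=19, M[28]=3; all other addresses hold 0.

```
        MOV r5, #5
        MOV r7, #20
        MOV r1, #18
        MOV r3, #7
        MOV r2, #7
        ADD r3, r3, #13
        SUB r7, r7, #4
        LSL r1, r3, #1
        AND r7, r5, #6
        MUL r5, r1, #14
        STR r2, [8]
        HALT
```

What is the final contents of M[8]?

after MOV r5, #5: r5=5
after MOV r7, #20: r7=20
after MOV r1, #18: r1=18
after MOV r3, #7: r3=7
after MOV r2, #7: r2=7
after ADD r3, r3, #13: r3=7+13=20
after SUB r7, r7, #4: r7=20-4=16
after LSL r1, r3, #1: r1=20<<1=40
after AND r7, r5, #6: r7=5&6=4
after MUL r5, r1, #14: r5=40*14=560
STR r2, [8] → M[8]=7
halt.

7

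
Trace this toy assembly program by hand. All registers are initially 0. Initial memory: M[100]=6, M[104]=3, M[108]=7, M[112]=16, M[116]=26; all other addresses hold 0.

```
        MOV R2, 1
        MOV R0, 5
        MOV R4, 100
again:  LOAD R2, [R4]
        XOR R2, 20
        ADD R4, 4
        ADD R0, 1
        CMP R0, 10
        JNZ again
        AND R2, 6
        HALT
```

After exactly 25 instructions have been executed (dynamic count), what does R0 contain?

9

MOV R2, 1 → R2=1
MOV R0, 5 → R0=5
MOV R4, 100 → R4=100
LOAD R2, [R4] → R2=M[100]=6
XOR R2, 20 → R2=6^20=18
ADD R4, 4 → R4=100+4=104
ADD R0, 1 → R0=5+1=6
CMP R0, 10  (cmp 6,10)
JNZ again: taken
LOAD R2, [R4] → R2=M[104]=3
XOR R2, 20 → R2=3^20=23
ADD R4, 4 → R4=104+4=108
ADD R0, 1 → R0=6+1=7
CMP R0, 10  (cmp 7,10)
JNZ again: taken
LOAD R2, [R4] → R2=M[108]=7
XOR R2, 20 → R2=7^20=19
ADD R4, 4 → R4=108+4=112
ADD R0, 1 → R0=7+1=8
CMP R0, 10  (cmp 8,10)
JNZ again: taken
LOAD R2, [R4] → R2=M[112]=16
XOR R2, 20 → R2=16^20=4
ADD R4, 4 → R4=112+4=116
ADD R0, 1 → R0=8+1=9
After step 25: R0 = 9.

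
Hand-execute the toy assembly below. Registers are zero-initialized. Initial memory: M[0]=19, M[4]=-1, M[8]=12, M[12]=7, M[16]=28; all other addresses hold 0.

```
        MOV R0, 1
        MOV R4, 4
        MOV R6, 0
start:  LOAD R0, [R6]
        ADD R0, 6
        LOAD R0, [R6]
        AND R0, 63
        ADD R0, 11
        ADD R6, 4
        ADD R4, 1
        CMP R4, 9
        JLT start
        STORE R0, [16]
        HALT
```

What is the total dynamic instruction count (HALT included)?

50

MOV R0, 1 → R0=1
MOV R4, 4 → R4=4
MOV R6, 0 → R6=0
LOAD R0, [R6] → R0=M[0]=19
ADD R0, 6 → R0=19+6=25
LOAD R0, [R6] → R0=M[0]=19
AND R0, 63 → R0=19&63=19
ADD R0, 11 → R0=19+11=30
ADD R6, 4 → R6=0+4=4
ADD R4, 1 → R4=4+1=5
CMP R4, 9  (cmp 5,9)
JLT start: taken
LOAD R0, [R6] → R0=M[4]=-1
ADD R0, 6 → R0=(-1)+6=5
LOAD R0, [R6] → R0=M[4]=-1
AND R0, 63 → R0=(-1)&63=63
ADD R0, 11 → R0=63+11=74
ADD R6, 4 → R6=4+4=8
ADD R4, 1 → R4=5+1=6
CMP R4, 9  (cmp 6,9)
JLT start: taken
LOAD R0, [R6] → R0=M[8]=12
ADD R0, 6 → R0=12+6=18
LOAD R0, [R6] → R0=M[8]=12
AND R0, 63 → R0=12&63=12
ADD R0, 11 → R0=12+11=23
ADD R6, 4 → R6=8+4=12
ADD R4, 1 → R4=6+1=7
CMP R4, 9  (cmp 7,9)
JLT start: taken
LOAD R0, [R6] → R0=M[12]=7
ADD R0, 6 → R0=7+6=13
LOAD R0, [R6] → R0=M[12]=7
AND R0, 63 → R0=7&63=7
ADD R0, 11 → R0=7+11=18
ADD R6, 4 → R6=12+4=16
ADD R4, 1 → R4=7+1=8
CMP R4, 9  (cmp 8,9)
JLT start: taken
LOAD R0, [R6] → R0=M[16]=28
ADD R0, 6 → R0=28+6=34
LOAD R0, [R6] → R0=M[16]=28
AND R0, 63 → R0=28&63=28
ADD R0, 11 → R0=28+11=39
ADD R6, 4 → R6=16+4=20
ADD R4, 1 → R4=8+1=9
CMP R4, 9  (cmp 9,9)
JLT start: not taken
STORE R0, [16] → M[16]=39
halt.
Total executed instructions: 50.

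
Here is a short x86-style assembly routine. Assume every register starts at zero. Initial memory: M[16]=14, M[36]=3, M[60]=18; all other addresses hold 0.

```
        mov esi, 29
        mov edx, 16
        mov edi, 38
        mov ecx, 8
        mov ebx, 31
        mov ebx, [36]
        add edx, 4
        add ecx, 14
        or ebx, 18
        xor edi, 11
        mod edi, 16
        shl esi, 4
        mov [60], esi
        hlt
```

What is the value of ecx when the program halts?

22

esi=29
edx=16
edi=38
ecx=8
ebx=31
ebx=M[36]=3
edx=16+4=20
ecx=8+14=22
ebx=3|18=19
edi=38^11=45
edi=45%16=13
esi=29<<4=464
mov [60], esi → M[60]=464
halt.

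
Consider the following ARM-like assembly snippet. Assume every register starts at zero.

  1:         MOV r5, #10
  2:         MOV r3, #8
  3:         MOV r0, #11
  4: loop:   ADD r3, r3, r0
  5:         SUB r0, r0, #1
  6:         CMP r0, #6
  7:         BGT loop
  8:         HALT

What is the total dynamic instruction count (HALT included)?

24

after MOV r5, #10: r5=10
after MOV r3, #8: r3=8
after MOV r0, #11: r0=11
after ADD r3, r3, r0: r3=8+11=19
after SUB r0, r0, #1: r0=11-1=10
CMP r0, #6  (cmp 10,6)
BGT loop: taken
after ADD r3, r3, r0: r3=19+10=29
after SUB r0, r0, #1: r0=10-1=9
CMP r0, #6  (cmp 9,6)
BGT loop: taken
after ADD r3, r3, r0: r3=29+9=38
after SUB r0, r0, #1: r0=9-1=8
CMP r0, #6  (cmp 8,6)
BGT loop: taken
after ADD r3, r3, r0: r3=38+8=46
after SUB r0, r0, #1: r0=8-1=7
CMP r0, #6  (cmp 7,6)
BGT loop: taken
after ADD r3, r3, r0: r3=46+7=53
after SUB r0, r0, #1: r0=7-1=6
CMP r0, #6  (cmp 6,6)
BGT loop: not taken
halt.
Total executed instructions: 24.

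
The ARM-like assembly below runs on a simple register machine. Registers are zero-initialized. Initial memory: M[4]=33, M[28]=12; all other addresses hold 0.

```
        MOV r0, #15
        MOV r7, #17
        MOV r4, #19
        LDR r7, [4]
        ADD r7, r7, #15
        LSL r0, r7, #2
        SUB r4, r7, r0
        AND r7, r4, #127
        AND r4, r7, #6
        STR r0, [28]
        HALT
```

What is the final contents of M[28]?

after MOV r0, #15: r0=15
after MOV r7, #17: r7=17
after MOV r4, #19: r4=19
after LDR r7, [4]: r7=M[4]=33
after ADD r7, r7, #15: r7=33+15=48
after LSL r0, r7, #2: r0=48<<2=192
after SUB r4, r7, r0: r4=48-192=-144
after AND r7, r4, #127: r7=(-144)&127=112
after AND r4, r7, #6: r4=112&6=0
STR r0, [28] → M[28]=192
halt.

192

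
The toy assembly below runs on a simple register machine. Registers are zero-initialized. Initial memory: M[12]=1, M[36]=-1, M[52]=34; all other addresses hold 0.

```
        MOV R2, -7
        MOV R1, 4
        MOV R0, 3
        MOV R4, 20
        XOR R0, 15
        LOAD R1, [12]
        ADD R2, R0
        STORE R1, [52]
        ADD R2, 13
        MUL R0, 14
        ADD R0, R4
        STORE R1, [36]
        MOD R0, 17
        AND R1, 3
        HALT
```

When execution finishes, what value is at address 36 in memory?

R2=-7
R1=4
R0=3
R4=20
R0=3^15=12
R1=M[12]=1
R2=(-7)+12=5
STORE R1, [52] → M[52]=1
R2=5+13=18
R0=12*14=168
R0=168+20=188
STORE R1, [36] → M[36]=1
R0=188%17=1
R1=1&3=1
halt.

1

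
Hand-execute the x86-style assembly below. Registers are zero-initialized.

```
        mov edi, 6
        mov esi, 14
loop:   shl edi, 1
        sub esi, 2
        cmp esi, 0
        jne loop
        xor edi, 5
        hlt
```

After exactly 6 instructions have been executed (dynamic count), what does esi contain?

12

after mov edi, 6: edi=6
after mov esi, 14: esi=14
after shl edi, 1: edi=6<<1=12
after sub esi, 2: esi=14-2=12
cmp esi, 0  (cmp 12,0)
jne loop: taken
After step 6: esi = 12.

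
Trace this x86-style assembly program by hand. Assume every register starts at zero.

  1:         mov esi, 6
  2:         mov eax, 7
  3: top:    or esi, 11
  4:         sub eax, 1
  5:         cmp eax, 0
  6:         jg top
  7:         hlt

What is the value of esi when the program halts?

15

mov esi, 6 → esi=6
mov eax, 7 → eax=7
or esi, 11 → esi=6|11=15
sub eax, 1 → eax=7-1=6
cmp eax, 0  (cmp 6,0)
jg top: taken
or esi, 11 → esi=15|11=15
sub eax, 1 → eax=6-1=5
cmp eax, 0  (cmp 5,0)
jg top: taken
or esi, 11 → esi=15|11=15
sub eax, 1 → eax=5-1=4
cmp eax, 0  (cmp 4,0)
jg top: taken
or esi, 11 → esi=15|11=15
sub eax, 1 → eax=4-1=3
cmp eax, 0  (cmp 3,0)
jg top: taken
or esi, 11 → esi=15|11=15
sub eax, 1 → eax=3-1=2
cmp eax, 0  (cmp 2,0)
jg top: taken
or esi, 11 → esi=15|11=15
sub eax, 1 → eax=2-1=1
cmp eax, 0  (cmp 1,0)
jg top: taken
or esi, 11 → esi=15|11=15
sub eax, 1 → eax=1-1=0
cmp eax, 0  (cmp 0,0)
jg top: not taken
halt.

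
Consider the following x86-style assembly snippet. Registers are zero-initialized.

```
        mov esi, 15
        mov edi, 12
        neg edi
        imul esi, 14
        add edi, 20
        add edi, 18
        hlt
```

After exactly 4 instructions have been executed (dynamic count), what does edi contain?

after mov esi, 15: esi=15
after mov edi, 12: edi=12
after neg edi: edi=-(12)=-12
after imul esi, 14: esi=15*14=210
After step 4: edi = -12.

-12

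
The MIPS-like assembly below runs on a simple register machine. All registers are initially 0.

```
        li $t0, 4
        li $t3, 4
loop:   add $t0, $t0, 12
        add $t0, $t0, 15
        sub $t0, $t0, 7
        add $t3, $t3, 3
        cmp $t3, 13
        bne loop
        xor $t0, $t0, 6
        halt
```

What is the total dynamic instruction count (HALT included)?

after li $t0, 4: $t0=4
after li $t3, 4: $t3=4
after add $t0, $t0, 12: $t0=4+12=16
after add $t0, $t0, 15: $t0=16+15=31
after sub $t0, $t0, 7: $t0=31-7=24
after add $t3, $t3, 3: $t3=4+3=7
cmp $t3, 13  (cmp 7,13)
bne loop: taken
after add $t0, $t0, 12: $t0=24+12=36
after add $t0, $t0, 15: $t0=36+15=51
after sub $t0, $t0, 7: $t0=51-7=44
after add $t3, $t3, 3: $t3=7+3=10
cmp $t3, 13  (cmp 10,13)
bne loop: taken
after add $t0, $t0, 12: $t0=44+12=56
after add $t0, $t0, 15: $t0=56+15=71
after sub $t0, $t0, 7: $t0=71-7=64
after add $t3, $t3, 3: $t3=10+3=13
cmp $t3, 13  (cmp 13,13)
bne loop: not taken
after xor $t0, $t0, 6: $t0=64^6=70
halt.
Total executed instructions: 22.

22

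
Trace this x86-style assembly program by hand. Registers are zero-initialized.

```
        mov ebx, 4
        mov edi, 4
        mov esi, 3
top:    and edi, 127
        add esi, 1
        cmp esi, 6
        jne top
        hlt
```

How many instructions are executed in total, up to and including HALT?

mov ebx, 4 → ebx=4
mov edi, 4 → edi=4
mov esi, 3 → esi=3
and edi, 127 → edi=4&127=4
add esi, 1 → esi=3+1=4
cmp esi, 6  (cmp 4,6)
jne top: taken
and edi, 127 → edi=4&127=4
add esi, 1 → esi=4+1=5
cmp esi, 6  (cmp 5,6)
jne top: taken
and edi, 127 → edi=4&127=4
add esi, 1 → esi=5+1=6
cmp esi, 6  (cmp 6,6)
jne top: not taken
halt.
Total executed instructions: 16.

16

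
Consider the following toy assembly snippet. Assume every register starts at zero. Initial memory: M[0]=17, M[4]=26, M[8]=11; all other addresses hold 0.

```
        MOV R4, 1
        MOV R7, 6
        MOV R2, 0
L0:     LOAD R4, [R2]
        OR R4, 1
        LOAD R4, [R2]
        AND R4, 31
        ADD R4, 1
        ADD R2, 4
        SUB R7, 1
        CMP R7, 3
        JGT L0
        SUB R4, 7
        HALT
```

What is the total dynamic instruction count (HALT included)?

32

R4=1
R7=6
R2=0
R4=M[0]=17
R4=17|1=17
R4=M[0]=17
R4=17&31=17
R4=17+1=18
R2=0+4=4
R7=6-1=5
CMP R7, 3  (cmp 5,3)
JGT L0: taken
R4=M[4]=26
R4=26|1=27
R4=M[4]=26
R4=26&31=26
R4=26+1=27
R2=4+4=8
R7=5-1=4
CMP R7, 3  (cmp 4,3)
JGT L0: taken
R4=M[8]=11
R4=11|1=11
R4=M[8]=11
R4=11&31=11
R4=11+1=12
R2=8+4=12
R7=4-1=3
CMP R7, 3  (cmp 3,3)
JGT L0: not taken
R4=12-7=5
halt.
Total executed instructions: 32.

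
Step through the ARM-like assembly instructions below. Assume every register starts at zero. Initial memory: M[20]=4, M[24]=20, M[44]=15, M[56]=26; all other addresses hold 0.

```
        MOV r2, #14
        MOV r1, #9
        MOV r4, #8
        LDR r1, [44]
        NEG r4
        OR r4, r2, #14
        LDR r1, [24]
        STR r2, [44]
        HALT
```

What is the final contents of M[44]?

r2=14
r1=9
r4=8
r1=M[44]=15
r4=-(8)=-8
r4=14|14=14
r1=M[24]=20
STR r2, [44] → M[44]=14
halt.

14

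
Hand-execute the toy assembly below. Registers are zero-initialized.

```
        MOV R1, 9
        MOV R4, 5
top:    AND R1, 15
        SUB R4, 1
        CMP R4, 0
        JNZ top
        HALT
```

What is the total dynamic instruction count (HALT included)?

23

after MOV R1, 9: R1=9
after MOV R4, 5: R4=5
after AND R1, 15: R1=9&15=9
after SUB R4, 1: R4=5-1=4
CMP R4, 0  (cmp 4,0)
JNZ top: taken
after AND R1, 15: R1=9&15=9
after SUB R4, 1: R4=4-1=3
CMP R4, 0  (cmp 3,0)
JNZ top: taken
after AND R1, 15: R1=9&15=9
after SUB R4, 1: R4=3-1=2
CMP R4, 0  (cmp 2,0)
JNZ top: taken
after AND R1, 15: R1=9&15=9
after SUB R4, 1: R4=2-1=1
CMP R4, 0  (cmp 1,0)
JNZ top: taken
after AND R1, 15: R1=9&15=9
after SUB R4, 1: R4=1-1=0
CMP R4, 0  (cmp 0,0)
JNZ top: not taken
halt.
Total executed instructions: 23.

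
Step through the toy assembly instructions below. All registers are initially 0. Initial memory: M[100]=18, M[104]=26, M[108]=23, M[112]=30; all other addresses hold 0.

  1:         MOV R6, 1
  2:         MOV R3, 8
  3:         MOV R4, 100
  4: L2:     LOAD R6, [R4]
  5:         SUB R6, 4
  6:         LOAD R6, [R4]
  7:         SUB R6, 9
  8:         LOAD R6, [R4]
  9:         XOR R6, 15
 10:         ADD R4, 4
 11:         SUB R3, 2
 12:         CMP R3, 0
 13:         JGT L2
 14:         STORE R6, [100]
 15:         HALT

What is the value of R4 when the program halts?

116

R6=1
R3=8
R4=100
R6=M[100]=18
R6=18-4=14
R6=M[100]=18
R6=18-9=9
R6=M[100]=18
R6=18^15=29
R4=100+4=104
R3=8-2=6
CMP R3, 0  (cmp 6,0)
JGT L2: taken
R6=M[104]=26
R6=26-4=22
R6=M[104]=26
R6=26-9=17
R6=M[104]=26
R6=26^15=21
R4=104+4=108
R3=6-2=4
CMP R3, 0  (cmp 4,0)
JGT L2: taken
R6=M[108]=23
R6=23-4=19
R6=M[108]=23
R6=23-9=14
R6=M[108]=23
R6=23^15=24
R4=108+4=112
R3=4-2=2
CMP R3, 0  (cmp 2,0)
JGT L2: taken
R6=M[112]=30
R6=30-4=26
R6=M[112]=30
R6=30-9=21
R6=M[112]=30
R6=30^15=17
R4=112+4=116
R3=2-2=0
CMP R3, 0  (cmp 0,0)
JGT L2: not taken
STORE R6, [100] → M[100]=17
halt.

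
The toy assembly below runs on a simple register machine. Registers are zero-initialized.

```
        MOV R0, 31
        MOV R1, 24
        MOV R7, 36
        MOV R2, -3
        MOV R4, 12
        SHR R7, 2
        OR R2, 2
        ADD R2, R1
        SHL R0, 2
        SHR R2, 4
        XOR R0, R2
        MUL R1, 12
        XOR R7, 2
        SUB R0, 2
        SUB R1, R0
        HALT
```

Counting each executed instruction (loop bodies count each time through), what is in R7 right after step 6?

R0=31
R1=24
R7=36
R2=-3
R4=12
R7=36>>2=9
After step 6: R7 = 9.

9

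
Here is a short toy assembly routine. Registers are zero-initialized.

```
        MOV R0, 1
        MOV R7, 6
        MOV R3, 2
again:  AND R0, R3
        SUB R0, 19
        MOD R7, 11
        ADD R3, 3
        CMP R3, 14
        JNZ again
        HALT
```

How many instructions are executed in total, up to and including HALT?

R0=1
R7=6
R3=2
R0=1&2=0
R0=0-19=-19
R7=6%11=6
R3=2+3=5
CMP R3, 14  (cmp 5,14)
JNZ again: taken
R0=(-19)&5=5
R0=5-19=-14
R7=6%11=6
R3=5+3=8
CMP R3, 14  (cmp 8,14)
JNZ again: taken
R0=(-14)&8=0
R0=0-19=-19
R7=6%11=6
R3=8+3=11
CMP R3, 14  (cmp 11,14)
JNZ again: taken
R0=(-19)&11=9
R0=9-19=-10
R7=6%11=6
R3=11+3=14
CMP R3, 14  (cmp 14,14)
JNZ again: not taken
halt.
Total executed instructions: 28.

28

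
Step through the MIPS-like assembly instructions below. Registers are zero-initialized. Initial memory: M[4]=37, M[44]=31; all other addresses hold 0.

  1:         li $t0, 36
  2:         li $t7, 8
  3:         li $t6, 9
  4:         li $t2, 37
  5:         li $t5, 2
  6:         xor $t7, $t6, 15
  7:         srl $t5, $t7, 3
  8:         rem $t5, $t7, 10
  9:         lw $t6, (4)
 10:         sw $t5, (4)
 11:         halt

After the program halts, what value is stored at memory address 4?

after li $t0, 36: $t0=36
after li $t7, 8: $t7=8
after li $t6, 9: $t6=9
after li $t2, 37: $t2=37
after li $t5, 2: $t5=2
after xor $t7, $t6, 15: $t7=9^15=6
after srl $t5, $t7, 3: $t5=6>>3=0
after rem $t5, $t7, 10: $t5=6%10=6
after lw $t6, (4): $t6=M[4]=37
sw $t5, (4) → M[4]=6
halt.

6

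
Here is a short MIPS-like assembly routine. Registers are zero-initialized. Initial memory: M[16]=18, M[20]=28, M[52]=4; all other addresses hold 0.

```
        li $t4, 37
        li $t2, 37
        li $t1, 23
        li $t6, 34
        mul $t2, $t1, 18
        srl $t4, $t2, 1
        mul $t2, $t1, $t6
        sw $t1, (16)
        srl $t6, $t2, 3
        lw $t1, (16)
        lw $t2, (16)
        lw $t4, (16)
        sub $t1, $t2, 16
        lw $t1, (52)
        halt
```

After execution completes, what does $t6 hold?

$t4=37
$t2=37
$t1=23
$t6=34
$t2=23*18=414
$t4=414>>1=207
$t2=23*34=782
sw $t1, (16) → M[16]=23
$t6=782>>3=97
$t1=M[16]=23
$t2=M[16]=23
$t4=M[16]=23
$t1=23-16=7
$t1=M[52]=4
halt.

97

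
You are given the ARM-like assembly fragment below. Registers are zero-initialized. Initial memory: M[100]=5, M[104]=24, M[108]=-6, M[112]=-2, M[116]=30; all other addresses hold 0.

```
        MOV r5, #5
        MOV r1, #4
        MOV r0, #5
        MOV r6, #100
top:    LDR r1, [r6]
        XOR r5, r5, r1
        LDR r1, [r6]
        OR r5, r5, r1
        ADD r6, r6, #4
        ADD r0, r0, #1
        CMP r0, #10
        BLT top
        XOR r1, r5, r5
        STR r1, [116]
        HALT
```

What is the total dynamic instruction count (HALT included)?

MOV r5, #5 → r5=5
MOV r1, #4 → r1=4
MOV r0, #5 → r0=5
MOV r6, #100 → r6=100
LDR r1, [r6] → r1=M[100]=5
XOR r5, r5, r1 → r5=5^5=0
LDR r1, [r6] → r1=M[100]=5
OR r5, r5, r1 → r5=0|5=5
ADD r6, r6, #4 → r6=100+4=104
ADD r0, r0, #1 → r0=5+1=6
CMP r0, #10  (cmp 6,10)
BLT top: taken
LDR r1, [r6] → r1=M[104]=24
XOR r5, r5, r1 → r5=5^24=29
LDR r1, [r6] → r1=M[104]=24
OR r5, r5, r1 → r5=29|24=29
ADD r6, r6, #4 → r6=104+4=108
ADD r0, r0, #1 → r0=6+1=7
CMP r0, #10  (cmp 7,10)
BLT top: taken
LDR r1, [r6] → r1=M[108]=-6
XOR r5, r5, r1 → r5=29^(-6)=-25
LDR r1, [r6] → r1=M[108]=-6
OR r5, r5, r1 → r5=(-25)|(-6)=-1
ADD r6, r6, #4 → r6=108+4=112
ADD r0, r0, #1 → r0=7+1=8
CMP r0, #10  (cmp 8,10)
BLT top: taken
LDR r1, [r6] → r1=M[112]=-2
XOR r5, r5, r1 → r5=(-1)^(-2)=1
LDR r1, [r6] → r1=M[112]=-2
OR r5, r5, r1 → r5=1|(-2)=-1
ADD r6, r6, #4 → r6=112+4=116
ADD r0, r0, #1 → r0=8+1=9
CMP r0, #10  (cmp 9,10)
BLT top: taken
LDR r1, [r6] → r1=M[116]=30
XOR r5, r5, r1 → r5=(-1)^30=-31
LDR r1, [r6] → r1=M[116]=30
OR r5, r5, r1 → r5=(-31)|30=-1
ADD r6, r6, #4 → r6=116+4=120
ADD r0, r0, #1 → r0=9+1=10
CMP r0, #10  (cmp 10,10)
BLT top: not taken
XOR r1, r5, r5 → r1=(-1)^(-1)=0
STR r1, [116] → M[116]=0
halt.
Total executed instructions: 47.

47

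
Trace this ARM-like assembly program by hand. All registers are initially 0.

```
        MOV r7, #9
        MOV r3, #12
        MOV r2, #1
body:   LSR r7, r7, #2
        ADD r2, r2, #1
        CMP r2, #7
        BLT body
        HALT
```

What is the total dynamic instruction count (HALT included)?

28

r7=9
r3=12
r2=1
r7=9>>2=2
r2=1+1=2
CMP r2, #7  (cmp 2,7)
BLT body: taken
r7=2>>2=0
r2=2+1=3
CMP r2, #7  (cmp 3,7)
BLT body: taken
r7=0>>2=0
r2=3+1=4
CMP r2, #7  (cmp 4,7)
BLT body: taken
r7=0>>2=0
r2=4+1=5
CMP r2, #7  (cmp 5,7)
BLT body: taken
r7=0>>2=0
r2=5+1=6
CMP r2, #7  (cmp 6,7)
BLT body: taken
r7=0>>2=0
r2=6+1=7
CMP r2, #7  (cmp 7,7)
BLT body: not taken
halt.
Total executed instructions: 28.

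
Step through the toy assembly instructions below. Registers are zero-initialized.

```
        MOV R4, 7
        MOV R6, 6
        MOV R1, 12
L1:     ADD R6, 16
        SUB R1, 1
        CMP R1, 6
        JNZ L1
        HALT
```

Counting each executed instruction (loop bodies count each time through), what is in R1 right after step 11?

10

after MOV R4, 7: R4=7
after MOV R6, 6: R6=6
after MOV R1, 12: R1=12
after ADD R6, 16: R6=6+16=22
after SUB R1, 1: R1=12-1=11
CMP R1, 6  (cmp 11,6)
JNZ L1: taken
after ADD R6, 16: R6=22+16=38
after SUB R1, 1: R1=11-1=10
CMP R1, 6  (cmp 10,6)
JNZ L1: taken
After step 11: R1 = 10.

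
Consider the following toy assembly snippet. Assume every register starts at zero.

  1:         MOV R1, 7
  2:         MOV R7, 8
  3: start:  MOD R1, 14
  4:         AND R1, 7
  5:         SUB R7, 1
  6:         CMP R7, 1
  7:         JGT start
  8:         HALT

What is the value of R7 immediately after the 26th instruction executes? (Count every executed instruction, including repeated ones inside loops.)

3

after MOV R1, 7: R1=7
after MOV R7, 8: R7=8
after MOD R1, 14: R1=7%14=7
after AND R1, 7: R1=7&7=7
after SUB R7, 1: R7=8-1=7
CMP R7, 1  (cmp 7,1)
JGT start: taken
after MOD R1, 14: R1=7%14=7
after AND R1, 7: R1=7&7=7
after SUB R7, 1: R7=7-1=6
CMP R7, 1  (cmp 6,1)
JGT start: taken
after MOD R1, 14: R1=7%14=7
after AND R1, 7: R1=7&7=7
after SUB R7, 1: R7=6-1=5
CMP R7, 1  (cmp 5,1)
JGT start: taken
after MOD R1, 14: R1=7%14=7
after AND R1, 7: R1=7&7=7
after SUB R7, 1: R7=5-1=4
CMP R7, 1  (cmp 4,1)
JGT start: taken
after MOD R1, 14: R1=7%14=7
after AND R1, 7: R1=7&7=7
after SUB R7, 1: R7=4-1=3
CMP R7, 1  (cmp 3,1)
After step 26: R7 = 3.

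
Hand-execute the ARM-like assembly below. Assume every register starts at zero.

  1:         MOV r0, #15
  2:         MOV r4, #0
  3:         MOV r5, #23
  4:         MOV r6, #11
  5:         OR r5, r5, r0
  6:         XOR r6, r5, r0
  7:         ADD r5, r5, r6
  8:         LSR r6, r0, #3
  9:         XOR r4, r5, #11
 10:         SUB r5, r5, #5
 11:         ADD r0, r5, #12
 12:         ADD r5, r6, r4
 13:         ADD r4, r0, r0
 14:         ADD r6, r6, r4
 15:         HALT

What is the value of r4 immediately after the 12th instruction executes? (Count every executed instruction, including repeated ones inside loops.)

36

after MOV r0, #15: r0=15
after MOV r4, #0: r4=0
after MOV r5, #23: r5=23
after MOV r6, #11: r6=11
after OR r5, r5, r0: r5=23|15=31
after XOR r6, r5, r0: r6=31^15=16
after ADD r5, r5, r6: r5=31+16=47
after LSR r6, r0, #3: r6=15>>3=1
after XOR r4, r5, #11: r4=47^11=36
after SUB r5, r5, #5: r5=47-5=42
after ADD r0, r5, #12: r0=42+12=54
after ADD r5, r6, r4: r5=1+36=37
After step 12: r4 = 36.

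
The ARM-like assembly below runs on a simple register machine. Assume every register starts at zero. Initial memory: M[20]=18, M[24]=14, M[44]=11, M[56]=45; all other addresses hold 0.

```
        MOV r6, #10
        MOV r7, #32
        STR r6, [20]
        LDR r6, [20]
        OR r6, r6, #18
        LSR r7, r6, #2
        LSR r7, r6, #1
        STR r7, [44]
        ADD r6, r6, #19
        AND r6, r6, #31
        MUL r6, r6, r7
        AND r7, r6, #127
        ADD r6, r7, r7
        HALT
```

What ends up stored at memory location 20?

10

r6=10
r7=32
STR r6, [20] → M[20]=10
r6=M[20]=10
r6=10|18=26
r7=26>>2=6
r7=26>>1=13
STR r7, [44] → M[44]=13
r6=26+19=45
r6=45&31=13
r6=13*13=169
r7=169&127=41
r6=41+41=82
halt.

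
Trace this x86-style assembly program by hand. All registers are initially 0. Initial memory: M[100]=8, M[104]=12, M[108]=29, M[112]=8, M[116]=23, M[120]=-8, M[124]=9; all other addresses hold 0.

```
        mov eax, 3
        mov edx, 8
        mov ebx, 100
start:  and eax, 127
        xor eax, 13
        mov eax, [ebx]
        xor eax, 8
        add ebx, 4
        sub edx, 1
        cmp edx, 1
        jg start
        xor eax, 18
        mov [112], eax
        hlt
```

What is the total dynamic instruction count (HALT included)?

mov eax, 3 → eax=3
mov edx, 8 → edx=8
mov ebx, 100 → ebx=100
and eax, 127 → eax=3&127=3
xor eax, 13 → eax=3^13=14
mov eax, [ebx] → eax=M[100]=8
xor eax, 8 → eax=8^8=0
add ebx, 4 → ebx=100+4=104
sub edx, 1 → edx=8-1=7
cmp edx, 1  (cmp 7,1)
jg start: taken
and eax, 127 → eax=0&127=0
xor eax, 13 → eax=0^13=13
mov eax, [ebx] → eax=M[104]=12
xor eax, 8 → eax=12^8=4
add ebx, 4 → ebx=104+4=108
sub edx, 1 → edx=7-1=6
cmp edx, 1  (cmp 6,1)
jg start: taken
and eax, 127 → eax=4&127=4
xor eax, 13 → eax=4^13=9
mov eax, [ebx] → eax=M[108]=29
xor eax, 8 → eax=29^8=21
add ebx, 4 → ebx=108+4=112
sub edx, 1 → edx=6-1=5
cmp edx, 1  (cmp 5,1)
jg start: taken
and eax, 127 → eax=21&127=21
xor eax, 13 → eax=21^13=24
mov eax, [ebx] → eax=M[112]=8
xor eax, 8 → eax=8^8=0
add ebx, 4 → ebx=112+4=116
sub edx, 1 → edx=5-1=4
cmp edx, 1  (cmp 4,1)
jg start: taken
and eax, 127 → eax=0&127=0
xor eax, 13 → eax=0^13=13
mov eax, [ebx] → eax=M[116]=23
xor eax, 8 → eax=23^8=31
add ebx, 4 → ebx=116+4=120
sub edx, 1 → edx=4-1=3
cmp edx, 1  (cmp 3,1)
jg start: taken
and eax, 127 → eax=31&127=31
xor eax, 13 → eax=31^13=18
mov eax, [ebx] → eax=M[120]=-8
xor eax, 8 → eax=(-8)^8=-16
add ebx, 4 → ebx=120+4=124
sub edx, 1 → edx=3-1=2
cmp edx, 1  (cmp 2,1)
jg start: taken
and eax, 127 → eax=(-16)&127=112
xor eax, 13 → eax=112^13=125
mov eax, [ebx] → eax=M[124]=9
xor eax, 8 → eax=9^8=1
add ebx, 4 → ebx=124+4=128
sub edx, 1 → edx=2-1=1
cmp edx, 1  (cmp 1,1)
jg start: not taken
xor eax, 18 → eax=1^18=19
mov [112], eax → M[112]=19
halt.
Total executed instructions: 62.

62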